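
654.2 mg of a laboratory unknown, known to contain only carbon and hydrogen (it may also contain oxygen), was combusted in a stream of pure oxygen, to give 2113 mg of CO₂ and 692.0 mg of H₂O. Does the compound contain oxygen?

mol C = 2.113 g CO₂ ÷ 44.009 g/mol = 0.048013 mol
mol H = 2 × 0.6920 g H₂O ÷ 18.015 g/mol = 0.076825 mol
C and H together account for 0.65412 g — essentially the entire 0.6542 g sample — so the compound contains no oxygen.

no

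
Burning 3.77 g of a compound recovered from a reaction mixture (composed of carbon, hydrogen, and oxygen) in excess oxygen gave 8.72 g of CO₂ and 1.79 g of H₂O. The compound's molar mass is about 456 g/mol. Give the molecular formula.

mol C = 8.72 g CO₂ ÷ 44.009 g/mol = 0.1981 mol
mol H = 2 × 1.79 g H₂O ÷ 18.015 g/mol = 0.1987 mol
mass O = 3.77 − (2.380 + 0.2003) = 1.190 g → mol O = 1.190 ÷ 15.999 = 0.07437 mol
Divide by the smallest (0.07437 mol): C 2.664, H 2.672, O 1.000
Multiplying each by 3 gives whole numbers: C 7.99, H 8.02, O 3.00
Empirical formula: C8H8O3
Empirical-formula mass = 152.15 g/mol; 456 ÷ 152.15 ≈ 3, so the molecular formula is C24H24O9.

C24H24O9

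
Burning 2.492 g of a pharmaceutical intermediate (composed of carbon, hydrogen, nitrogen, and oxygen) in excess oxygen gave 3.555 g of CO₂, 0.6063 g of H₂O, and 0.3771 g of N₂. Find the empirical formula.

C6H5N2O5

mol C = 3.555 g CO₂ ÷ 44.009 g/mol = 0.080779 mol
mol H = 2 × 0.6063 g H₂O ÷ 18.015 g/mol = 0.067311 mol
mol N = 2 × 0.3771 g N₂ ÷ 28.014 g/mol = 0.026922 mol
mass O = 2.492 − (0.97024 + 0.067849 + 0.37710) = 1.0768 g → mol O = 1.0768 ÷ 15.999 = 0.067305 mol
Divide by the smallest (0.026922 mol): C 3.000, H 2.500, N 1.000, O 2.500
Multiplying each by 2 gives whole numbers: C 6.00, H 5.00, N 2.00, O 5.00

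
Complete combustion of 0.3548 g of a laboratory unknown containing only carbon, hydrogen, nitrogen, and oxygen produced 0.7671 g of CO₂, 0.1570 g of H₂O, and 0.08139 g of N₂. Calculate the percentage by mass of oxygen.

13.10%

mol C = 0.7671 g CO₂ ÷ 44.009 g/mol = 0.017431 mol
mol H = 2 × 0.1570 g H₂O ÷ 18.015 g/mol = 0.017430 mol
mol N = 2 × 0.08139 g N₂ ÷ 28.014 g/mol = 0.0058107 mol
mass O = 0.3548 − (0.20936 + 0.017569 + 0.081390) = 0.046483 g → mol O = 0.046483 ÷ 15.999 = 0.0029053 mol
mass % O = 0.046483 g ÷ 0.3548 g × 100%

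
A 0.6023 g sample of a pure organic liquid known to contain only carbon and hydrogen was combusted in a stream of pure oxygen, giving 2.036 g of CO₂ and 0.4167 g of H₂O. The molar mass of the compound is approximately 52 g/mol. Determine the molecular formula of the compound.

C4H4

mol C = 2.036 g CO₂ ÷ 44.009 g/mol = 0.046263 mol
mol H = 2 × 0.4167 g H₂O ÷ 18.015 g/mol = 0.046261 mol
Divide by the smallest (0.046261 mol): C 1.000, H 1.000
Empirical formula: CH
Empirical-formula mass = 13.02 g/mol; 52 ÷ 13.02 ≈ 4, so the molecular formula is C4H4.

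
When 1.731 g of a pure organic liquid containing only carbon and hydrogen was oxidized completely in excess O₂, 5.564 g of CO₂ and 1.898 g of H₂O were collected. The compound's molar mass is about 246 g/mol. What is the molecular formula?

C18H30

mol C = 5.564 g CO₂ ÷ 44.009 g/mol = 0.12643 mol
mol H = 2 × 1.898 g H₂O ÷ 18.015 g/mol = 0.21071 mol
Divide by the smallest (0.12643 mol): C 1.000, H 1.667
Multiplying each by 3 gives whole numbers: C 3.00, H 5.00
Empirical formula: C3H5
Empirical-formula mass = 41.07 g/mol; 246 ÷ 41.07 ≈ 6, so the molecular formula is C18H30.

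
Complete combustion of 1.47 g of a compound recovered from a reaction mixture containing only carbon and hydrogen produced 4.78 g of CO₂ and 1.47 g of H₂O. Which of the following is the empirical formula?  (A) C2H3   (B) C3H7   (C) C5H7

mol C = 4.78 g CO₂ ÷ 44.009 g/mol = 0.1086 mol
mol H = 2 × 1.47 g H₂O ÷ 18.015 g/mol = 0.1632 mol
Divide by the smallest (0.1086 mol): C 1.000, H 1.503
Multiplying each by 2 gives whole numbers: C 2.00, H 3.01

(A) C2H3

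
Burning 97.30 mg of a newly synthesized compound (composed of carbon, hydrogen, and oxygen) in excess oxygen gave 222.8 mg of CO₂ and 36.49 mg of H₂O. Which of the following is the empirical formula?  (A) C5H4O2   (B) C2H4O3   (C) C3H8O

(A) C5H4O2

mol C = 0.2228 g CO₂ ÷ 44.009 g/mol = 0.0050626 mol
mol H = 2 × 0.03649 g H₂O ÷ 18.015 g/mol = 0.0040511 mol
mass O = 0.09730 − (0.060807 + 0.0040835) = 0.032410 g → mol O = 0.032410 ÷ 15.999 = 0.0020257 mol
Divide by the smallest (0.0020257 mol): C 2.499, H 2.000, O 1.000
Multiplying each by 2 gives whole numbers: C 5.00, H 4.00, O 2.00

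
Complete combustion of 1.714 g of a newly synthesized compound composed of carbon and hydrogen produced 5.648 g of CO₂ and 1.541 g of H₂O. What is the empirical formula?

C3H4

mol C = 5.648 g CO₂ ÷ 44.009 g/mol = 0.12834 mol
mol H = 2 × 1.541 g H₂O ÷ 18.015 g/mol = 0.17108 mol
Divide by the smallest (0.12834 mol): C 1.000, H 1.333
Multiplying each by 3 gives whole numbers: C 3.00, H 4.00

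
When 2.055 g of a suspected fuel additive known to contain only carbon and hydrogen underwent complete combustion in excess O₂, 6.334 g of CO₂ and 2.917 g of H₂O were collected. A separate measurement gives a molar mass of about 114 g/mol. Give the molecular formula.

C8H18

mol C = 6.334 g CO₂ ÷ 44.009 g/mol = 0.14393 mol
mol H = 2 × 2.917 g H₂O ÷ 18.015 g/mol = 0.32384 mol
Divide by the smallest (0.14393 mol): C 1.000, H 2.250
Multiplying each by 4 gives whole numbers: C 4.00, H 9.00
Empirical formula: C4H9
Empirical-formula mass = 57.12 g/mol; 114 ÷ 57.12 ≈ 2, so the molecular formula is C8H18.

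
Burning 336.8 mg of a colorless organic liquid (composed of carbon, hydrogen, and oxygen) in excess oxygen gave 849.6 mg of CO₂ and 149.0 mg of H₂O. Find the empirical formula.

mol C = 0.8496 g CO₂ ÷ 44.009 g/mol = 0.019305 mol
mol H = 2 × 0.1490 g H₂O ÷ 18.015 g/mol = 0.016542 mol
mass O = 0.3368 − (0.23187 + 0.016674) = 0.088252 g → mol O = 0.088252 ÷ 15.999 = 0.0055161 mol
Divide by the smallest (0.0055161 mol): C 3.500, H 2.999, O 1.000
Multiplying each by 2 gives whole numbers: C 7.00, H 6.00, O 2.00

C7H6O2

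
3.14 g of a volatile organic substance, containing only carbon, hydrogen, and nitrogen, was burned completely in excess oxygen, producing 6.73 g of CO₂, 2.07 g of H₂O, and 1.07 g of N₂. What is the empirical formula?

C2H3N

mol C = 6.73 g CO₂ ÷ 44.009 g/mol = 0.1529 mol
mol H = 2 × 2.07 g H₂O ÷ 18.015 g/mol = 0.2298 mol
mol N = 2 × 1.07 g N₂ ÷ 28.014 g/mol = 0.07639 mol
Divide by the smallest (0.07639 mol): C 2.002, H 3.008, N 1.000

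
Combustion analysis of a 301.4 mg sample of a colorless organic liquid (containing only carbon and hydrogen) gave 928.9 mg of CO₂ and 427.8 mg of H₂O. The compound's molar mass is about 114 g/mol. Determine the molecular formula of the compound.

mol C = 0.9289 g CO₂ ÷ 44.009 g/mol = 0.021107 mol
mol H = 2 × 0.4278 g H₂O ÷ 18.015 g/mol = 0.047494 mol
Divide by the smallest (0.021107 mol): C 1.000, H 2.250
Multiplying each by 4 gives whole numbers: C 4.00, H 9.00
Empirical formula: C4H9
Empirical-formula mass = 57.12 g/mol; 114 ÷ 57.12 ≈ 2, so the molecular formula is C8H18.

C8H18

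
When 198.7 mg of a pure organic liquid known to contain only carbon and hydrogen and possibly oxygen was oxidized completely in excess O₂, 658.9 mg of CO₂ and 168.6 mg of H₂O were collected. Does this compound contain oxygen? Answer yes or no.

mol C = 0.6589 g CO₂ ÷ 44.009 g/mol = 0.014972 mol
mol H = 2 × 0.1686 g H₂O ÷ 18.015 g/mol = 0.018718 mol
C and H together account for 0.19870 g — essentially the entire 0.1987 g sample — so the compound contains no oxygen.

no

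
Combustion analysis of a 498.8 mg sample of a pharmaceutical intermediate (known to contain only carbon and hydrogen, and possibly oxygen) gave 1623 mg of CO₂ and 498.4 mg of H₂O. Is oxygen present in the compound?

no

mol C = 1.623 g CO₂ ÷ 44.009 g/mol = 0.036879 mol
mol H = 2 × 0.4984 g H₂O ÷ 18.015 g/mol = 0.055332 mol
C and H together account for 0.49873 g — essentially the entire 0.4988 g sample — so the compound contains no oxygen.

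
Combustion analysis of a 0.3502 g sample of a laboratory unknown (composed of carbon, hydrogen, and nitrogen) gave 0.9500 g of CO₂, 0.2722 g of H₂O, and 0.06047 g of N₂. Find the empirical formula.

mol C = 0.9500 g CO₂ ÷ 44.009 g/mol = 0.021586 mol
mol H = 2 × 0.2722 g H₂O ÷ 18.015 g/mol = 0.030219 mol
mol N = 2 × 0.06047 g N₂ ÷ 28.014 g/mol = 0.0043171 mol
Divide by the smallest (0.0043171 mol): C 5.000, H 7.000, N 1.000

C5H7N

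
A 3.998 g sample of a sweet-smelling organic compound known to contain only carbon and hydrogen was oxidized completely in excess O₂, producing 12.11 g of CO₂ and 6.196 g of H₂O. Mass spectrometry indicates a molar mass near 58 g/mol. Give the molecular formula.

C4H10

mol C = 12.11 g CO₂ ÷ 44.009 g/mol = 0.27517 mol
mol H = 2 × 6.196 g H₂O ÷ 18.015 g/mol = 0.68787 mol
Divide by the smallest (0.27517 mol): C 1.000, H 2.500
Multiplying each by 2 gives whole numbers: C 2.00, H 5.00
Empirical formula: C2H5
Empirical-formula mass = 29.06 g/mol; 58 ÷ 29.06 ≈ 2, so the molecular formula is C4H10.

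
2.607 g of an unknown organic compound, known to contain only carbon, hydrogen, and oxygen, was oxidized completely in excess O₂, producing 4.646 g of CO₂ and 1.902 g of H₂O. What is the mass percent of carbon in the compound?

mol C = 4.646 g CO₂ ÷ 44.009 g/mol = 0.10557 mol
mol H = 2 × 1.902 g H₂O ÷ 18.015 g/mol = 0.21116 mol
mass O = 2.607 − (1.2680 + 0.21285) = 1.1262 g → mol O = 1.1262 ÷ 15.999 = 0.070389 mol
mass % C = 1.2680 g ÷ 2.607 g × 100%

48.64%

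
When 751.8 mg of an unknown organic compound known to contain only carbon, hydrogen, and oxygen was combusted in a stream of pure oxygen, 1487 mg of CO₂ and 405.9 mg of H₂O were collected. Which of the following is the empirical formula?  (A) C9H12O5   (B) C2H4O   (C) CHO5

(A) C9H12O5

mol C = 1.487 g CO₂ ÷ 44.009 g/mol = 0.033789 mol
mol H = 2 × 0.4059 g H₂O ÷ 18.015 g/mol = 0.045062 mol
mass O = 0.7518 − (0.40583 + 0.045423) = 0.30054 g → mol O = 0.30054 ÷ 15.999 = 0.018785 mol
Divide by the smallest (0.018785 mol): C 1.799, H 2.399, O 1.000
Multiplying each by 5 gives whole numbers: C 8.99, H 11.99, O 5.00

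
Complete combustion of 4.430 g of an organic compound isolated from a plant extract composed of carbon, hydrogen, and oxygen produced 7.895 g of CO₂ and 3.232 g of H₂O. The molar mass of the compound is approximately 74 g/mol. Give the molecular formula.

mol C = 7.895 g CO₂ ÷ 44.009 g/mol = 0.17940 mol
mol H = 2 × 3.232 g H₂O ÷ 18.015 g/mol = 0.35881 mol
mass O = 4.430 − (2.1547 + 0.36168) = 1.9136 g → mol O = 1.9136 ÷ 15.999 = 0.11961 mol
Divide by the smallest (0.11961 mol): C 1.500, H 3.000, O 1.000
Multiplying each by 2 gives whole numbers: C 3.00, H 6.00, O 2.00
Empirical formula: C3H6O2
Empirical-formula mass = 74.08 g/mol; 74 ÷ 74.08 ≈ 1, so the molecular formula is C3H6O2.

C3H6O2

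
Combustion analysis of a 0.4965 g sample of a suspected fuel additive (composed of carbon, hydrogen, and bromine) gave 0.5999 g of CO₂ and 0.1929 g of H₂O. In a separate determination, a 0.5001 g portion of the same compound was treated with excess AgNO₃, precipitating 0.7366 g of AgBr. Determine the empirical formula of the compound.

C7H11Br2

mol C = 0.5999 g CO₂ ÷ 44.009 g/mol = 0.013631 mol
mol H = 2 × 0.1929 g H₂O ÷ 18.015 g/mol = 0.021415 mol
From the AgBr data: mol Br per gram of compound = (0.7366 ÷ 187.772) ÷ 0.5001 = 0.0078441 mol/g, so in the 0.4965 g combustion sample mol Br = 0.0038946 mol
Divide by the smallest (0.0038946 mol): C 3.500, H 5.499, Br 1.000
Multiplying each by 2 gives whole numbers: C 7.00, H 11.00, Br 2.00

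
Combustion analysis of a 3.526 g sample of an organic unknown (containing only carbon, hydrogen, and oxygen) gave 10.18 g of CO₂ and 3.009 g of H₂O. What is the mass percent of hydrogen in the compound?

9.55%

mol C = 10.18 g CO₂ ÷ 44.009 g/mol = 0.23132 mol
mol H = 2 × 3.009 g H₂O ÷ 18.015 g/mol = 0.33405 mol
mass O = 3.526 − (2.7783 + 0.33673) = 0.41093 g → mol O = 0.41093 ÷ 15.999 = 0.025685 mol
mass % H = 0.33673 g ÷ 3.526 g × 100%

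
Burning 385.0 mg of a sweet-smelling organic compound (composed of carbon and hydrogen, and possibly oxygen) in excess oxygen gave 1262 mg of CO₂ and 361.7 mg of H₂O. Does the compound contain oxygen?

mol C = 1.262 g CO₂ ÷ 44.009 g/mol = 0.028676 mol
mol H = 2 × 0.3617 g H₂O ÷ 18.015 g/mol = 0.040155 mol
C and H together account for 0.38490 g — essentially the entire 0.3850 g sample — so the compound contains no oxygen.

no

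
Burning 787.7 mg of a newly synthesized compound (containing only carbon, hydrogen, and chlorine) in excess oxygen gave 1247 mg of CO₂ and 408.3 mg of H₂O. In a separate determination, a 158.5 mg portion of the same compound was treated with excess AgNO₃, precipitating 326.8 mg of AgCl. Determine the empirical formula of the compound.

C5H8Cl2

mol C = 1.247 g CO₂ ÷ 44.009 g/mol = 0.028335 mol
mol H = 2 × 0.4083 g H₂O ÷ 18.015 g/mol = 0.045329 mol
From the AgCl data: mol Cl per gram of compound = (0.3268 ÷ 143.318) ÷ 0.1585 = 0.014386 mol/g, so in the 0.7877 g combustion sample mol Cl = 0.011332 mol
Divide by the smallest (0.011332 mol): C 2.500, H 4.000, Cl 1.000
Multiplying each by 2 gives whole numbers: C 5.00, H 8.00, Cl 2.00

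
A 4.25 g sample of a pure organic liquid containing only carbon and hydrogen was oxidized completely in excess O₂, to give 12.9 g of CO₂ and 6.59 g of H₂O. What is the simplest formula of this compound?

C2H5

mol C = 12.9 g CO₂ ÷ 44.009 g/mol = 0.2931 mol
mol H = 2 × 6.59 g H₂O ÷ 18.015 g/mol = 0.7316 mol
Divide by the smallest (0.2931 mol): C 1.000, H 2.496
Multiplying each by 2 gives whole numbers: C 2.00, H 4.99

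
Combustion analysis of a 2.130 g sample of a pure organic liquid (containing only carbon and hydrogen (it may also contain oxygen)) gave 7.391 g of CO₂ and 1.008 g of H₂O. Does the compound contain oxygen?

mol C = 7.391 g CO₂ ÷ 44.009 g/mol = 0.16794 mol
mol H = 2 × 1.008 g H₂O ÷ 18.015 g/mol = 0.11191 mol
C and H together account for 2.1300 g — essentially the entire 2.130 g sample — so the compound contains no oxygen.

no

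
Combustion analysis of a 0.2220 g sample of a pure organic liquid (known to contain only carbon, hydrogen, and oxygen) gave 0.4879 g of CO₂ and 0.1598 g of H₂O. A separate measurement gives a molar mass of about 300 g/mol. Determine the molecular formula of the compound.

mol C = 0.4879 g CO₂ ÷ 44.009 g/mol = 0.011086 mol
mol H = 2 × 0.1598 g H₂O ÷ 18.015 g/mol = 0.017741 mol
mass O = 0.2220 − (0.13316 + 0.017883) = 0.070959 g → mol O = 0.070959 ÷ 15.999 = 0.0044352 mol
Divide by the smallest (0.0044352 mol): C 2.500, H 4.000, O 1.000
Multiplying each by 2 gives whole numbers: C 5.00, H 8.00, O 2.00
Empirical formula: C5H8O2
Empirical-formula mass = 100.12 g/mol; 300 ÷ 100.12 ≈ 3, so the molecular formula is C15H24O6.

C15H24O6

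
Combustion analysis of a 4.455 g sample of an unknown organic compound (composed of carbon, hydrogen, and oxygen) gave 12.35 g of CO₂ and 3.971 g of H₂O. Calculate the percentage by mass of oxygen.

mol C = 12.35 g CO₂ ÷ 44.009 g/mol = 0.28062 mol
mol H = 2 × 3.971 g H₂O ÷ 18.015 g/mol = 0.44085 mol
mass O = 4.455 − (3.3706 + 0.44438) = 0.64004 g → mol O = 0.64004 ÷ 15.999 = 0.040005 mol
mass % O = 0.64004 g ÷ 4.455 g × 100%

14.37%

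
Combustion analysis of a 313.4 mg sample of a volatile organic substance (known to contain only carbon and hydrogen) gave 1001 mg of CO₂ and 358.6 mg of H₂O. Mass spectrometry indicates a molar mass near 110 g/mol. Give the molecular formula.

C8H14

mol C = 1.001 g CO₂ ÷ 44.009 g/mol = 0.022745 mol
mol H = 2 × 0.3586 g H₂O ÷ 18.015 g/mol = 0.039811 mol
Divide by the smallest (0.022745 mol): C 1.000, H 1.750
Multiplying each by 4 gives whole numbers: C 4.00, H 7.00
Empirical formula: C4H7
Empirical-formula mass = 55.10 g/mol; 110 ÷ 55.10 ≈ 2, so the molecular formula is C8H14.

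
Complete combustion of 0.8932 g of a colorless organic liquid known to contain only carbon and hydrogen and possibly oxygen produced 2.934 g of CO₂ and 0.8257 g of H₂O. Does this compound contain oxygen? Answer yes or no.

mol C = 2.934 g CO₂ ÷ 44.009 g/mol = 0.066668 mol
mol H = 2 × 0.8257 g H₂O ÷ 18.015 g/mol = 0.091668 mol
C and H together account for 0.89315 g — essentially the entire 0.8932 g sample — so the compound contains no oxygen.

no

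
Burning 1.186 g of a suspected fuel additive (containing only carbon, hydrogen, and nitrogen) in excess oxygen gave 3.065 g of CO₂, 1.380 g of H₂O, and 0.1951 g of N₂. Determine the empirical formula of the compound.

mol C = 3.065 g CO₂ ÷ 44.009 g/mol = 0.069645 mol
mol H = 2 × 1.380 g H₂O ÷ 18.015 g/mol = 0.15321 mol
mol N = 2 × 0.1951 g N₂ ÷ 28.014 g/mol = 0.013929 mol
Divide by the smallest (0.013929 mol): C 5.000, H 10.999, N 1.000

C5H11N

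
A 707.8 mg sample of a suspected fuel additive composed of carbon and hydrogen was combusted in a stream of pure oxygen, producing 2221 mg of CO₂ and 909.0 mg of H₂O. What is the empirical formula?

mol C = 2.221 g CO₂ ÷ 44.009 g/mol = 0.050467 mol
mol H = 2 × 0.9090 g H₂O ÷ 18.015 g/mol = 0.10092 mol
Divide by the smallest (0.050467 mol): C 1.000, H 2.000

CH2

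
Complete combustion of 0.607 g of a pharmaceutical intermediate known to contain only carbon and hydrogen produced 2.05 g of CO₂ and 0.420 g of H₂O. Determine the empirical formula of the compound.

mol C = 2.05 g CO₂ ÷ 44.009 g/mol = 0.04658 mol
mol H = 2 × 0.420 g H₂O ÷ 18.015 g/mol = 0.04663 mol
Divide by the smallest (0.04658 mol): C 1.000, H 1.001

CH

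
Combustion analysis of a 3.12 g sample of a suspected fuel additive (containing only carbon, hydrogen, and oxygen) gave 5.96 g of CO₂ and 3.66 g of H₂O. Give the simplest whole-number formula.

mol C = 5.96 g CO₂ ÷ 44.009 g/mol = 0.1354 mol
mol H = 2 × 3.66 g H₂O ÷ 18.015 g/mol = 0.4063 mol
mass O = 3.12 − (1.627 + 0.4096) = 1.084 g → mol O = 1.084 ÷ 15.999 = 0.06774 mol
Divide by the smallest (0.06774 mol): C 1.999, H 5.998, O 1.000

C2H6O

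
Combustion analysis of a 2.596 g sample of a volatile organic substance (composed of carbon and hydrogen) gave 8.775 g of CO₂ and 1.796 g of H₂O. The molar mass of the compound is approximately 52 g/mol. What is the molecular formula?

C4H4

mol C = 8.775 g CO₂ ÷ 44.009 g/mol = 0.19939 mol
mol H = 2 × 1.796 g H₂O ÷ 18.015 g/mol = 0.19939 mol
Divide by the smallest (0.19939 mol): C 1.000, H 1.000
Empirical formula: CH
Empirical-formula mass = 13.02 g/mol; 52 ÷ 13.02 ≈ 4, so the molecular formula is C4H4.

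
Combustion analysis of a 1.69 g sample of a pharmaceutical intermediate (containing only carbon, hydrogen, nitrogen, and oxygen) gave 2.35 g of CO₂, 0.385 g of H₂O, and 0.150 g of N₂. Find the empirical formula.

C5H4NO5

mol C = 2.35 g CO₂ ÷ 44.009 g/mol = 0.05340 mol
mol H = 2 × 0.385 g H₂O ÷ 18.015 g/mol = 0.04274 mol
mol N = 2 × 0.150 g N₂ ÷ 28.014 g/mol = 0.01071 mol
mass O = 1.69 − (0.6414 + 0.04308 + 0.1500) = 0.8556 g → mol O = 0.8556 ÷ 15.999 = 0.05348 mol
Divide by the smallest (0.01071 mol): C 4.986, H 3.991, N 1.000, O 4.994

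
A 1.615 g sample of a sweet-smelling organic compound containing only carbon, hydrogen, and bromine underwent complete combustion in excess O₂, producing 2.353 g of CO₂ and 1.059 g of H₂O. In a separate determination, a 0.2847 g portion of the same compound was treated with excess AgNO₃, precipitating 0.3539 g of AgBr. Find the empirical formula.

mol C = 2.353 g CO₂ ÷ 44.009 g/mol = 0.053466 mol
mol H = 2 × 1.059 g H₂O ÷ 18.015 g/mol = 0.11757 mol
From the AgBr data: mol Br per gram of compound = (0.3539 ÷ 187.772) ÷ 0.2847 = 0.0066201 mol/g, so in the 1.615 g combustion sample mol Br = 0.010691 mol
Divide by the smallest (0.010691 mol): C 5.001, H 10.997, Br 1.000

C5H11Br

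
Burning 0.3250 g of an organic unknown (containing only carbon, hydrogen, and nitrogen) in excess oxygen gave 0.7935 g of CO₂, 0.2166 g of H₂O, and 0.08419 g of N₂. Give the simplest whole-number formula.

mol C = 0.7935 g CO₂ ÷ 44.009 g/mol = 0.018030 mol
mol H = 2 × 0.2166 g H₂O ÷ 18.015 g/mol = 0.024047 mol
mol N = 2 × 0.08419 g N₂ ÷ 28.014 g/mol = 0.0060106 mol
Divide by the smallest (0.0060106 mol): C 3.000, H 4.001, N 1.000

C3H4N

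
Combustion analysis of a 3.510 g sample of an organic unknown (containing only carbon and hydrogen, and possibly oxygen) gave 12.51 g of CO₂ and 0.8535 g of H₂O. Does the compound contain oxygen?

no

mol C = 12.51 g CO₂ ÷ 44.009 g/mol = 0.28426 mol
mol H = 2 × 0.8535 g H₂O ÷ 18.015 g/mol = 0.094754 mol
C and H together account for 3.5098 g — essentially the entire 3.510 g sample — so the compound contains no oxygen.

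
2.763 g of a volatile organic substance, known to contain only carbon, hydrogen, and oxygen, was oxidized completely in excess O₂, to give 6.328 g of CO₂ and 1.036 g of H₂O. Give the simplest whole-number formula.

mol C = 6.328 g CO₂ ÷ 44.009 g/mol = 0.14379 mol
mol H = 2 × 1.036 g H₂O ÷ 18.015 g/mol = 0.11502 mol
mass O = 2.763 − (1.7270 + 0.11594) = 0.92002 g → mol O = 0.92002 ÷ 15.999 = 0.057505 mol
Divide by the smallest (0.057505 mol): C 2.500, H 2.000, O 1.000
Multiplying each by 2 gives whole numbers: C 5.00, H 4.00, O 2.00

C5H4O2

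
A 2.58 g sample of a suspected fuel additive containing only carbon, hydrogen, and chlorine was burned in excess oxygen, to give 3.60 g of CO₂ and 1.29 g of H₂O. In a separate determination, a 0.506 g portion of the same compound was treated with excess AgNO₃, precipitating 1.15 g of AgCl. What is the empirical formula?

mol C = 3.60 g CO₂ ÷ 44.009 g/mol = 0.08180 mol
mol H = 2 × 1.29 g H₂O ÷ 18.015 g/mol = 0.1432 mol
From the AgCl data: mol Cl per gram of compound = (1.15 ÷ 143.318) ÷ 0.506 = 0.01586 mol/g, so in the 2.58 g combustion sample mol Cl = 0.04091 mol
Divide by the smallest (0.04091 mol): C 1.999, H 3.500, Cl 1.000
Multiplying each by 2 gives whole numbers: C 4.00, H 7.00, Cl 2.00

C4H7Cl2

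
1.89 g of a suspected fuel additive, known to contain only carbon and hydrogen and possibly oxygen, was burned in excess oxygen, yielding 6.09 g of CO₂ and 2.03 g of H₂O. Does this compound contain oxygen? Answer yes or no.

mol C = 6.09 g CO₂ ÷ 44.009 g/mol = 0.1384 mol
mol H = 2 × 2.03 g H₂O ÷ 18.015 g/mol = 0.2254 mol
C and H together account for 1.889 g — essentially the entire 1.89 g sample — so the compound contains no oxygen.

no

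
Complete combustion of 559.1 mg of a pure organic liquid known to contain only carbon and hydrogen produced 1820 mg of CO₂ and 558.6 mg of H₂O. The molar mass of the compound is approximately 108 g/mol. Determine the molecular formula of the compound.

C8H12

mol C = 1.820 g CO₂ ÷ 44.009 g/mol = 0.041355 mol
mol H = 2 × 0.5586 g H₂O ÷ 18.015 g/mol = 0.062015 mol
Divide by the smallest (0.041355 mol): C 1.000, H 1.500
Multiplying each by 2 gives whole numbers: C 2.00, H 3.00
Empirical formula: C2H3
Empirical-formula mass = 27.05 g/mol; 108 ÷ 27.05 ≈ 4, so the molecular formula is C8H12.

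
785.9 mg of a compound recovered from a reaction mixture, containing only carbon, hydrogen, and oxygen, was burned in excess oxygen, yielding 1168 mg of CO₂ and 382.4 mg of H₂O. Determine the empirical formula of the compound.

C5H8O5

mol C = 1.168 g CO₂ ÷ 44.009 g/mol = 0.026540 mol
mol H = 2 × 0.3824 g H₂O ÷ 18.015 g/mol = 0.042454 mol
mass O = 0.7859 − (0.31877 + 0.042793) = 0.42433 g → mol O = 0.42433 ÷ 15.999 = 0.026523 mol
Divide by the smallest (0.026523 mol): C 1.001, H 1.601, O 1.000
Multiplying each by 5 gives whole numbers: C 5.00, H 8.00, O 5.00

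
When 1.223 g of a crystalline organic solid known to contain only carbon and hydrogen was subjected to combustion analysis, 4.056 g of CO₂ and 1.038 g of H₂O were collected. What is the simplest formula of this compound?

C4H5

mol C = 4.056 g CO₂ ÷ 44.009 g/mol = 0.092163 mol
mol H = 2 × 1.038 g H₂O ÷ 18.015 g/mol = 0.11524 mol
Divide by the smallest (0.092163 mol): C 1.000, H 1.250
Multiplying each by 4 gives whole numbers: C 4.00, H 5.00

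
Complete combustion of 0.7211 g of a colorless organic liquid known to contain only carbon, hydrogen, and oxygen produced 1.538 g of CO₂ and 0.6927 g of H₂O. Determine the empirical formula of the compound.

C5H11O2

mol C = 1.538 g CO₂ ÷ 44.009 g/mol = 0.034947 mol
mol H = 2 × 0.6927 g H₂O ÷ 18.015 g/mol = 0.076903 mol
mass O = 0.7211 − (0.41975 + 0.077518) = 0.22383 g → mol O = 0.22383 ÷ 15.999 = 0.013990 mol
Divide by the smallest (0.013990 mol): C 2.498, H 5.497, O 1.000
Multiplying each by 2 gives whole numbers: C 5.00, H 10.99, O 2.00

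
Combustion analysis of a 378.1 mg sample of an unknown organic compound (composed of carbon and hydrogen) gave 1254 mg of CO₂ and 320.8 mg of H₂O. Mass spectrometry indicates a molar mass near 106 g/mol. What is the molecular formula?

mol C = 1.254 g CO₂ ÷ 44.009 g/mol = 0.028494 mol
mol H = 2 × 0.3208 g H₂O ÷ 18.015 g/mol = 0.035615 mol
Divide by the smallest (0.028494 mol): C 1.000, H 1.250
Multiplying each by 4 gives whole numbers: C 4.00, H 5.00
Empirical formula: C4H5
Empirical-formula mass = 53.08 g/mol; 106 ÷ 53.08 ≈ 2, so the molecular formula is C8H10.

C8H10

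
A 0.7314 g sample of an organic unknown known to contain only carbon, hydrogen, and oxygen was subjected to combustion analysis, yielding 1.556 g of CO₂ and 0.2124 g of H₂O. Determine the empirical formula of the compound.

C6H4O3

mol C = 1.556 g CO₂ ÷ 44.009 g/mol = 0.035356 mol
mol H = 2 × 0.2124 g H₂O ÷ 18.015 g/mol = 0.023580 mol
mass O = 0.7314 − (0.42467 + 0.023769) = 0.28297 g → mol O = 0.28297 ÷ 15.999 = 0.017686 mol
Divide by the smallest (0.017686 mol): C 1.999, H 1.333, O 1.000
Multiplying each by 3 gives whole numbers: C 6.00, H 4.00, O 3.00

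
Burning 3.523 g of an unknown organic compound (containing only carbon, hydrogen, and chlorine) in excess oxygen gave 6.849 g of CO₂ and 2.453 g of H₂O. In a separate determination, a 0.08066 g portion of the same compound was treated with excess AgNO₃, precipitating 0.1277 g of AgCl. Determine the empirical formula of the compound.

mol C = 6.849 g CO₂ ÷ 44.009 g/mol = 0.15563 mol
mol H = 2 × 2.453 g H₂O ÷ 18.015 g/mol = 0.27233 mol
From the AgCl data: mol Cl per gram of compound = (0.1277 ÷ 143.318) ÷ 0.08066 = 0.011047 mol/g, so in the 3.523 g combustion sample mol Cl = 0.038917 mol
Divide by the smallest (0.038917 mol): C 3.999, H 6.998, Cl 1.000

C4H7Cl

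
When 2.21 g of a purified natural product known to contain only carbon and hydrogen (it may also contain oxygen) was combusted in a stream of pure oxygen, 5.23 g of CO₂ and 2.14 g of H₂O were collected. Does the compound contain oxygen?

mol C = 5.23 g CO₂ ÷ 44.009 g/mol = 0.1188 mol
mol H = 2 × 2.14 g H₂O ÷ 18.015 g/mol = 0.2376 mol
C and H account for only 1.667 g of the 2.21 g sample; the remaining 0.5431 g must be oxygen.

yes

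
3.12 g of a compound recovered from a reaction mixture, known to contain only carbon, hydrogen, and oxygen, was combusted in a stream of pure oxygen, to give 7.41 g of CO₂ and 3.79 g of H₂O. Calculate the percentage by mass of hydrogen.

mol C = 7.41 g CO₂ ÷ 44.009 g/mol = 0.1684 mol
mol H = 2 × 3.79 g H₂O ÷ 18.015 g/mol = 0.4208 mol
mass O = 3.12 − (2.022 + 0.4241) = 0.6735 g → mol O = 0.6735 ÷ 15.999 = 0.04210 mol
mass % H = 0.4241 g ÷ 3.12 g × 100%

13.6%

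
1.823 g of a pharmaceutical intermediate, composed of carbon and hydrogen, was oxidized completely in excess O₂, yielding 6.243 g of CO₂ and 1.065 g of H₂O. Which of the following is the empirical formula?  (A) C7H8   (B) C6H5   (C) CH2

mol C = 6.243 g CO₂ ÷ 44.009 g/mol = 0.14186 mol
mol H = 2 × 1.065 g H₂O ÷ 18.015 g/mol = 0.11823 mol
Divide by the smallest (0.11823 mol): C 1.200, H 1.000
Multiplying each by 5 gives whole numbers: C 6.00, H 5.00

(B) C6H5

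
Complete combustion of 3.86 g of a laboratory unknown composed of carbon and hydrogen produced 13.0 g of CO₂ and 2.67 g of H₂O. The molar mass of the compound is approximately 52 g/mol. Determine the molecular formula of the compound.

C4H4

mol C = 13.0 g CO₂ ÷ 44.009 g/mol = 0.2954 mol
mol H = 2 × 2.67 g H₂O ÷ 18.015 g/mol = 0.2964 mol
Divide by the smallest (0.2954 mol): C 1.000, H 1.003
Empirical formula: CH
Empirical-formula mass = 13.02 g/mol; 52 ÷ 13.02 ≈ 4, so the molecular formula is C4H4.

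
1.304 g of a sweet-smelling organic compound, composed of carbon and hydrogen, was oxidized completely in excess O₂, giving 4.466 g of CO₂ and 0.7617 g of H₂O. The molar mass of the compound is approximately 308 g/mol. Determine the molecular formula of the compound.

mol C = 4.466 g CO₂ ÷ 44.009 g/mol = 0.10148 mol
mol H = 2 × 0.7617 g H₂O ÷ 18.015 g/mol = 0.084563 mol
Divide by the smallest (0.084563 mol): C 1.200, H 1.000
Multiplying each by 5 gives whole numbers: C 6.00, H 5.00
Empirical formula: C6H5
Empirical-formula mass = 77.11 g/mol; 308 ÷ 77.11 ≈ 4, so the molecular formula is C24H20.

C24H20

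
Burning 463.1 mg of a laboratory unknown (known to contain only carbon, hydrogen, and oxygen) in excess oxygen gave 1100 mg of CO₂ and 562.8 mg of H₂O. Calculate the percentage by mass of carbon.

64.83%

mol C = 1.100 g CO₂ ÷ 44.009 g/mol = 0.024995 mol
mol H = 2 × 0.5628 g H₂O ÷ 18.015 g/mol = 0.062481 mol
mass O = 0.4631 − (0.30021 + 0.062981) = 0.099905 g → mol O = 0.099905 ÷ 15.999 = 0.0062445 mol
mass % C = 0.30021 g ÷ 0.4631 g × 100%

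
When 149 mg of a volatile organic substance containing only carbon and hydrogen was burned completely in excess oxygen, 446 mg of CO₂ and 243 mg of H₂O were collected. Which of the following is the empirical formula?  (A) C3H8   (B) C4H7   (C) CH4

(A) C3H8

mol C = 0.446 g CO₂ ÷ 44.009 g/mol = 0.01013 mol
mol H = 2 × 0.243 g H₂O ÷ 18.015 g/mol = 0.02698 mol
Divide by the smallest (0.01013 mol): C 1.000, H 2.662
Multiplying each by 3 gives whole numbers: C 3.00, H 7.99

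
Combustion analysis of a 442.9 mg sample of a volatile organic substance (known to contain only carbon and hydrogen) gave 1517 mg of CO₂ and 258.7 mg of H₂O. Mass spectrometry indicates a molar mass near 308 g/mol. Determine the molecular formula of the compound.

mol C = 1.517 g CO₂ ÷ 44.009 g/mol = 0.034470 mol
mol H = 2 × 0.2587 g H₂O ÷ 18.015 g/mol = 0.028721 mol
Divide by the smallest (0.028721 mol): C 1.200, H 1.000
Multiplying each by 5 gives whole numbers: C 6.00, H 5.00
Empirical formula: C6H5
Empirical-formula mass = 77.11 g/mol; 308 ÷ 77.11 ≈ 4, so the molecular formula is C24H20.

C24H20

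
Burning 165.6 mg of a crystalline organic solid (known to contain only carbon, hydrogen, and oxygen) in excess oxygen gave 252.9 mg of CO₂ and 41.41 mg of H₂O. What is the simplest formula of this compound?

mol C = 0.2529 g CO₂ ÷ 44.009 g/mol = 0.0057466 mol
mol H = 2 × 0.04141 g H₂O ÷ 18.015 g/mol = 0.0045973 mol
mass O = 0.1656 − (0.069022 + 0.0046341) = 0.091944 g → mol O = 0.091944 ÷ 15.999 = 0.0057469 mol
Divide by the smallest (0.0045973 mol): C 1.250, H 1.000, O 1.250
Multiplying each by 4 gives whole numbers: C 5.00, H 4.00, O 5.00

C5H4O5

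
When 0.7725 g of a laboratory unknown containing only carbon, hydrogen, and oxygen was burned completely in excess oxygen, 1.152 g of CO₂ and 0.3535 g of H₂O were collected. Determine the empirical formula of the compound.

C2H3O2

mol C = 1.152 g CO₂ ÷ 44.009 g/mol = 0.026176 mol
mol H = 2 × 0.3535 g H₂O ÷ 18.015 g/mol = 0.039245 mol
mass O = 0.7725 − (0.31441 + 0.039559) = 0.41854 g → mol O = 0.41854 ÷ 15.999 = 0.026160 mol
Divide by the smallest (0.026160 mol): C 1.001, H 1.500, O 1.000
Multiplying each by 2 gives whole numbers: C 2.00, H 3.00, O 2.00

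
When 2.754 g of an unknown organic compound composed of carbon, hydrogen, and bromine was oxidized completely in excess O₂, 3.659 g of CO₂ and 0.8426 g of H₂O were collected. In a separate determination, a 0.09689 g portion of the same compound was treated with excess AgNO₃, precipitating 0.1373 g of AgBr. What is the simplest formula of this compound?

mol C = 3.659 g CO₂ ÷ 44.009 g/mol = 0.083142 mol
mol H = 2 × 0.8426 g H₂O ÷ 18.015 g/mol = 0.093544 mol
From the AgBr data: mol Br per gram of compound = (0.1373 ÷ 187.772) ÷ 0.09689 = 0.0075468 mol/g, so in the 2.754 g combustion sample mol Br = 0.020784 mol
Divide by the smallest (0.020784 mol): C 4.000, H 4.501, Br 1.000
Multiplying each by 2 gives whole numbers: C 8.00, H 9.00, Br 2.00

C8H9Br2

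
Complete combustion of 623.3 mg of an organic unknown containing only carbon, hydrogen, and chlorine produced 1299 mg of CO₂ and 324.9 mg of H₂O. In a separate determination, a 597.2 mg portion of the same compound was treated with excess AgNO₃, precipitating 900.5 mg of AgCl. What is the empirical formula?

C9H11Cl2

mol C = 1.299 g CO₂ ÷ 44.009 g/mol = 0.029517 mol
mol H = 2 × 0.3249 g H₂O ÷ 18.015 g/mol = 0.036070 mol
From the AgCl data: mol Cl per gram of compound = (0.9005 ÷ 143.318) ÷ 0.5972 = 0.010521 mol/g, so in the 0.6233 g combustion sample mol Cl = 0.0065578 mol
Divide by the smallest (0.0065578 mol): C 4.501, H 5.500, Cl 1.000
Multiplying each by 2 gives whole numbers: C 9.00, H 11.00, Cl 2.00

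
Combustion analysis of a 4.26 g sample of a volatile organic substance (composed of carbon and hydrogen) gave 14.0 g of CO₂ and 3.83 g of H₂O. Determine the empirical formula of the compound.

C3H4

mol C = 14.0 g CO₂ ÷ 44.009 g/mol = 0.3181 mol
mol H = 2 × 3.83 g H₂O ÷ 18.015 g/mol = 0.4252 mol
Divide by the smallest (0.3181 mol): C 1.000, H 1.337
Multiplying each by 3 gives whole numbers: C 3.00, H 4.01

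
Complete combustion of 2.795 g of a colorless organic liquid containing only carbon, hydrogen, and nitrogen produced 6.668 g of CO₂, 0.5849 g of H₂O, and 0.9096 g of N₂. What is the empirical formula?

mol C = 6.668 g CO₂ ÷ 44.009 g/mol = 0.15151 mol
mol H = 2 × 0.5849 g H₂O ÷ 18.015 g/mol = 0.064935 mol
mol N = 2 × 0.9096 g N₂ ÷ 28.014 g/mol = 0.064939 mol
Divide by the smallest (0.064935 mol): C 2.333, H 1.000, N 1.000
Multiplying each by 3 gives whole numbers: C 7.00, H 3.00, N 3.00

C7H3N3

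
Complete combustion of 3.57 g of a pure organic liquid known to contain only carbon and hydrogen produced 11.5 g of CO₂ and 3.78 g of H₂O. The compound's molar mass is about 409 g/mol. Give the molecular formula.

C30H48

mol C = 11.5 g CO₂ ÷ 44.009 g/mol = 0.2613 mol
mol H = 2 × 3.78 g H₂O ÷ 18.015 g/mol = 0.4197 mol
Divide by the smallest (0.2613 mol): C 1.000, H 1.606
Multiplying each by 5 gives whole numbers: C 5.00, H 8.03
Empirical formula: C5H8
Empirical-formula mass = 68.12 g/mol; 409 ÷ 68.12 ≈ 6, so the molecular formula is C30H48.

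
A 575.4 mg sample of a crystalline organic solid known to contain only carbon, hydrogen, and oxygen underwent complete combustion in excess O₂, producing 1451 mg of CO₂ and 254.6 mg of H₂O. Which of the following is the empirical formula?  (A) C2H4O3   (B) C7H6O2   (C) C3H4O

(B) C7H6O2

mol C = 1.451 g CO₂ ÷ 44.009 g/mol = 0.032971 mol
mol H = 2 × 0.2546 g H₂O ÷ 18.015 g/mol = 0.028265 mol
mass O = 0.5754 − (0.39601 + 0.028491) = 0.15090 g → mol O = 0.15090 ÷ 15.999 = 0.0094318 mol
Divide by the smallest (0.0094318 mol): C 3.496, H 2.997, O 1.000
Multiplying each by 2 gives whole numbers: C 6.99, H 5.99, O 2.00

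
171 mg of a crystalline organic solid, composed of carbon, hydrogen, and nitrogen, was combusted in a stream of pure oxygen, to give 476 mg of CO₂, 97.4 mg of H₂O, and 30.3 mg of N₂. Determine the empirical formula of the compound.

C5H5N

mol C = 0.476 g CO₂ ÷ 44.009 g/mol = 0.01082 mol
mol H = 2 × 0.0974 g H₂O ÷ 18.015 g/mol = 0.01081 mol
mol N = 2 × 0.0303 g N₂ ÷ 28.014 g/mol = 0.002163 mol
Divide by the smallest (0.002163 mol): C 5.000, H 4.999, N 1.000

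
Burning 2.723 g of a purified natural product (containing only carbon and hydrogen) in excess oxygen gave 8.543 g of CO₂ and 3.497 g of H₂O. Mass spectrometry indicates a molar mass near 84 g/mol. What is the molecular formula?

C6H12

mol C = 8.543 g CO₂ ÷ 44.009 g/mol = 0.19412 mol
mol H = 2 × 3.497 g H₂O ÷ 18.015 g/mol = 0.38823 mol
Divide by the smallest (0.19412 mol): C 1.000, H 2.000
Empirical formula: CH2
Empirical-formula mass = 14.03 g/mol; 84 ÷ 14.03 ≈ 6, so the molecular formula is C6H12.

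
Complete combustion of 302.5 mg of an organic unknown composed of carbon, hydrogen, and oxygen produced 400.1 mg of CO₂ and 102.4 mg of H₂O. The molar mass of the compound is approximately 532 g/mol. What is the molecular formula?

C16H20O20

mol C = 0.4001 g CO₂ ÷ 44.009 g/mol = 0.0090913 mol
mol H = 2 × 0.1024 g H₂O ÷ 18.015 g/mol = 0.011368 mol
mass O = 0.3025 − (0.10920 + 0.011459) = 0.18184 g → mol O = 0.18184 ÷ 15.999 = 0.011366 mol
Divide by the smallest (0.0090913 mol): C 1.000, H 1.250, O 1.250
Multiplying each by 4 gives whole numbers: C 4.00, H 5.00, O 5.00
Empirical formula: C4H5O5
Empirical-formula mass = 133.08 g/mol; 532 ÷ 133.08 ≈ 4, so the molecular formula is C16H20O20.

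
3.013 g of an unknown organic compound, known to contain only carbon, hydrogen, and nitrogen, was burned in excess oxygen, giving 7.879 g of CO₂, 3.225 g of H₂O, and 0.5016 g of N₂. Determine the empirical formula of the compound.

mol C = 7.879 g CO₂ ÷ 44.009 g/mol = 0.17903 mol
mol H = 2 × 3.225 g H₂O ÷ 18.015 g/mol = 0.35803 mol
mol N = 2 × 0.5016 g N₂ ÷ 28.014 g/mol = 0.035811 mol
Divide by the smallest (0.035811 mol): C 4.999, H 9.998, N 1.000

C5H10N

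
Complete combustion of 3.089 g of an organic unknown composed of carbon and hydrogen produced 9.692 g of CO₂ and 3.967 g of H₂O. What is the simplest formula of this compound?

mol C = 9.692 g CO₂ ÷ 44.009 g/mol = 0.22023 mol
mol H = 2 × 3.967 g H₂O ÷ 18.015 g/mol = 0.44041 mol
Divide by the smallest (0.22023 mol): C 1.000, H 2.000

CH2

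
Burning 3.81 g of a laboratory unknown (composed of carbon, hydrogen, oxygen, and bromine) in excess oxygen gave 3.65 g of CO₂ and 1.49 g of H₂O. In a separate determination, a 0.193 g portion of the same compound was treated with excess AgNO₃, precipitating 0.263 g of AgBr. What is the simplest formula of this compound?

C3H6BrO

mol C = 3.65 g CO₂ ÷ 44.009 g/mol = 0.08294 mol
mol H = 2 × 1.49 g H₂O ÷ 18.015 g/mol = 0.1654 mol
From the AgBr data: mol Br per gram of compound = (0.263 ÷ 187.772) ÷ 0.193 = 0.007257 mol/g, so in the 3.81 g combustion sample mol Br = 0.02765 mol
mass O = 3.81 − (0.9962 + 0.1667 + 2.209) = 0.4378 g → mol O = 0.4378 ÷ 15.999 = 0.02736 mol
Divide by the smallest (0.02736 mol): C 3.031, H 6.046, Br 1.011, O 1.000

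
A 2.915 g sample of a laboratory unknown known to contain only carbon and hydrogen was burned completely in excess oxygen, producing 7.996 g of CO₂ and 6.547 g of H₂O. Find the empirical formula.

mol C = 7.996 g CO₂ ÷ 44.009 g/mol = 0.18169 mol
mol H = 2 × 6.547 g H₂O ÷ 18.015 g/mol = 0.72684 mol
Divide by the smallest (0.18169 mol): C 1.000, H 4.000

CH4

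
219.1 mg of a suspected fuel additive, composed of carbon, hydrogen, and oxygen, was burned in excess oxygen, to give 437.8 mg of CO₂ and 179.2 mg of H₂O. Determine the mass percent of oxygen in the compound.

36.31%

mol C = 0.4378 g CO₂ ÷ 44.009 g/mol = 0.0099480 mol
mol H = 2 × 0.1792 g H₂O ÷ 18.015 g/mol = 0.019895 mol
mass O = 0.2191 − (0.11949 + 0.020054) = 0.079561 g → mol O = 0.079561 ÷ 15.999 = 0.0049729 mol
mass % O = 0.079561 g ÷ 0.2191 g × 100%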